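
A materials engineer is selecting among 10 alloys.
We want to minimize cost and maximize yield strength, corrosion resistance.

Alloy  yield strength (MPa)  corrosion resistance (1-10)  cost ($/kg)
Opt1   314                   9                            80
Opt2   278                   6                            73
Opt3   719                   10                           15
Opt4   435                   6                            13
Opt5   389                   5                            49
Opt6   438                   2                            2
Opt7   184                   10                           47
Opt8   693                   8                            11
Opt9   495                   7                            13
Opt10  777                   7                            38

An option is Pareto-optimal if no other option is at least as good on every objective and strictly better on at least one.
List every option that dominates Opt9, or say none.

Opt8

Opt8: yield strength 693≥495, corrosion resistance 8≥7, cost 11≤13 — dominates Opt9.
Others (Opt1, Opt2, Opt3, Opt4, Opt5, Opt6, Opt7, Opt10) are each worse than Opt9 on at least one objective.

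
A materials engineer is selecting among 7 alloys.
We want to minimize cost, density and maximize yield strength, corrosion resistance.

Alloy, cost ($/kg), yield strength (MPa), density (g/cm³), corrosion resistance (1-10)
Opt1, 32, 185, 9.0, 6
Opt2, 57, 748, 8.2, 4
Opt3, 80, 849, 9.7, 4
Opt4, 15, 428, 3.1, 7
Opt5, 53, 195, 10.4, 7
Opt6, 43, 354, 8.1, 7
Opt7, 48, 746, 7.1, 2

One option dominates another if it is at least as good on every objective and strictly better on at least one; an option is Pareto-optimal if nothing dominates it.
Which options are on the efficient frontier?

Opt1: dominated by Opt4 (cost 15≤32, yield strength 428≥185, density 3.1≤9.0, corrosion resistance 7≥6).
Opt2: not dominated.
Opt3: not dominated (best yield strength).
Opt4: not dominated (best cost).
Opt5: dominated by Opt4 (cost 15≤53, yield strength 428≥195, density 3.1≤10.4, corrosion resistance 7≥7).
Opt6: dominated by Opt4 (cost 15≤43, yield strength 428≥354, density 3.1≤8.1, corrosion resistance 7≥7).
Opt7: not dominated.

Opt2, Opt3, Opt4, Opt7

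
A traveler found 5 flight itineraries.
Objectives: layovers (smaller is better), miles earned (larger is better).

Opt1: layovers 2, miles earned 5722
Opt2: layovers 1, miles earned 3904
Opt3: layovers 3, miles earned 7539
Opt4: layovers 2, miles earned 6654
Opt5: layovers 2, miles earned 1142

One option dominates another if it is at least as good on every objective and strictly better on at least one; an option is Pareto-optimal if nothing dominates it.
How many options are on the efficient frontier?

3

Opt1: dominated by Opt4 (layovers 2≤2, miles earned 6654≥5722).
Opt2: not dominated (best layovers).
Opt3: not dominated (best miles earned).
Opt4: not dominated.
Opt5: dominated by Opt1 (layovers 2≤2, miles earned 5722≥1142).
Pareto-optimal: Opt2, Opt3, Opt4 → 3.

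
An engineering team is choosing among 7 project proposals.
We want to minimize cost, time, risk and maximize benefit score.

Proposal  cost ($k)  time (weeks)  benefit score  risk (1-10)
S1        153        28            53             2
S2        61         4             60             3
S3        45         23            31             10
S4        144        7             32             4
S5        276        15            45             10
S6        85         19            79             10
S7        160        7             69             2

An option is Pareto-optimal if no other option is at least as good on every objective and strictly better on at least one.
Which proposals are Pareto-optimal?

S1: not dominated.
S2: not dominated (best time).
S3: not dominated (best cost).
S4: dominated by S2 (cost 61≤144, time 4≤7, benefit score 60≥32, risk 3≤4).
S5: dominated by S2 (cost 61≤276, time 4≤15, benefit score 60≥45, risk 3≤10).
S6: not dominated (best benefit score).
S7: not dominated.

S1, S2, S3, S6, S7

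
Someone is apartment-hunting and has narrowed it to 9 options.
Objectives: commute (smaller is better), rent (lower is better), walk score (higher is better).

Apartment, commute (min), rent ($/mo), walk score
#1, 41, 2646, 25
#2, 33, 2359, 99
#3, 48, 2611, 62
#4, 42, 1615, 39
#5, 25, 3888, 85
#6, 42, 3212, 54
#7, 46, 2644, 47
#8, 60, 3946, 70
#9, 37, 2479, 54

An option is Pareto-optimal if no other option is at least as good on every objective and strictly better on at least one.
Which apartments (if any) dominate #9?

#2

#2: commute 33≤37, rent 2359≤2479, walk score 99≥54 — dominates #9.
Others (#1, #3, #4, #5, #6, #7, #8) are each worse than #9 on at least one objective.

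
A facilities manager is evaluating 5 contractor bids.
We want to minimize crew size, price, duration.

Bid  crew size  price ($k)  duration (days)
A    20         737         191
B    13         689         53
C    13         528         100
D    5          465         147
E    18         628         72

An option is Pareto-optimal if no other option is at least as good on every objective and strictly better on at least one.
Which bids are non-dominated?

A: dominated by B (crew size 13≤20, price 689≤737, duration 53≤191).
B: not dominated (best duration).
C: not dominated.
D: not dominated (best crew size).
E: not dominated.

B, C, D, E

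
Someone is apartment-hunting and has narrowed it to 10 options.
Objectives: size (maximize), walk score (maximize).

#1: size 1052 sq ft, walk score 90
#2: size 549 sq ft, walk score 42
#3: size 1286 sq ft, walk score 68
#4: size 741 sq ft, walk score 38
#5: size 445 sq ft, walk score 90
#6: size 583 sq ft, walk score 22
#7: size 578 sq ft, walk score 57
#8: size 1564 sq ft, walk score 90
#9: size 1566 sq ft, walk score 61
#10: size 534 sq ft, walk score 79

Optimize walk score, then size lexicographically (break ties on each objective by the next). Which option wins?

#8

First maximize walk score: best is 90, kept {#1, #5, #8}.
Then maximize size: best is 1564, kept {#8}.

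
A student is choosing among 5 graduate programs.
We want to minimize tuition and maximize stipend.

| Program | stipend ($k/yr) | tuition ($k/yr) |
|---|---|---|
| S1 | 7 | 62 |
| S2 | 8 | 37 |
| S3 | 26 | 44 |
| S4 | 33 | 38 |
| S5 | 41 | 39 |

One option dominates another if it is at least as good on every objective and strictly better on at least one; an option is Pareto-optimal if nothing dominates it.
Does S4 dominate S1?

S4 vs S1: stipend 33≥7, tuition 38≤62 — S4 is at least as good on every objective with at least one strict improvement.

Yes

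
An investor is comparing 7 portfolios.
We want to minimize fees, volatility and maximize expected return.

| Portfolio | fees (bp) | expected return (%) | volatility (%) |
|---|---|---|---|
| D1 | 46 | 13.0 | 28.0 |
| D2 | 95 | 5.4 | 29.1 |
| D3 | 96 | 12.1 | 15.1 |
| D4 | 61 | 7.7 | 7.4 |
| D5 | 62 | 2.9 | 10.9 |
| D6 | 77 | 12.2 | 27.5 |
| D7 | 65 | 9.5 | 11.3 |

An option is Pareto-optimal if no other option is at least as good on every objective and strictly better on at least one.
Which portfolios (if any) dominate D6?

none

D1: worse on volatility (28.0 vs 27.5).
D2: worse on fees (95 vs 77).
D3: worse on fees (96 vs 77).
D4: worse on expected return (7.7 vs 12.2).
D5: worse on expected return (2.9 vs 12.2).
D7: worse on expected return (9.5 vs 12.2).
No option dominates D6.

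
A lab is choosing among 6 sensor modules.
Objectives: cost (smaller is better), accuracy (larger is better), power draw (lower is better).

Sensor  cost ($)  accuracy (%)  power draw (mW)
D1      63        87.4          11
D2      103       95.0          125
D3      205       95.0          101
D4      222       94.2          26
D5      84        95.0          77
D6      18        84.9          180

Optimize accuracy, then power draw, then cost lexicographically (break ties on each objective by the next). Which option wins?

First maximize accuracy: best is 95.0, kept {D2, D3, D5}.
Then minimize power draw: best is 77, kept {D5}.

D5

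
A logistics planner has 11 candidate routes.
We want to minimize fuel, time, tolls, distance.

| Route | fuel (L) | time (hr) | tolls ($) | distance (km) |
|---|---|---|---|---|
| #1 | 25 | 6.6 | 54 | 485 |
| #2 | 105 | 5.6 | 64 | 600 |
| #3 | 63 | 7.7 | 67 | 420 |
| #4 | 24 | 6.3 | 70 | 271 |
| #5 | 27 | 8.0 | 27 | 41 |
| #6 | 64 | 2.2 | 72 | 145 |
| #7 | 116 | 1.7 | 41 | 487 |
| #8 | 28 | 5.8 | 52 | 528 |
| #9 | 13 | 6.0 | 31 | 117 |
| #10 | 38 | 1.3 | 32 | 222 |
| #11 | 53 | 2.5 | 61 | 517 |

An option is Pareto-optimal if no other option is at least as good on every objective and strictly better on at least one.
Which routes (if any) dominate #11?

#10: fuel 38≤53, time 1.3≤2.5, tolls 32≤61, distance 222≤517 — dominates #11.
Others (#1, #2, #3, #4, #5, #6, #7, #8, #9) are each worse than #11 on at least one objective.

#10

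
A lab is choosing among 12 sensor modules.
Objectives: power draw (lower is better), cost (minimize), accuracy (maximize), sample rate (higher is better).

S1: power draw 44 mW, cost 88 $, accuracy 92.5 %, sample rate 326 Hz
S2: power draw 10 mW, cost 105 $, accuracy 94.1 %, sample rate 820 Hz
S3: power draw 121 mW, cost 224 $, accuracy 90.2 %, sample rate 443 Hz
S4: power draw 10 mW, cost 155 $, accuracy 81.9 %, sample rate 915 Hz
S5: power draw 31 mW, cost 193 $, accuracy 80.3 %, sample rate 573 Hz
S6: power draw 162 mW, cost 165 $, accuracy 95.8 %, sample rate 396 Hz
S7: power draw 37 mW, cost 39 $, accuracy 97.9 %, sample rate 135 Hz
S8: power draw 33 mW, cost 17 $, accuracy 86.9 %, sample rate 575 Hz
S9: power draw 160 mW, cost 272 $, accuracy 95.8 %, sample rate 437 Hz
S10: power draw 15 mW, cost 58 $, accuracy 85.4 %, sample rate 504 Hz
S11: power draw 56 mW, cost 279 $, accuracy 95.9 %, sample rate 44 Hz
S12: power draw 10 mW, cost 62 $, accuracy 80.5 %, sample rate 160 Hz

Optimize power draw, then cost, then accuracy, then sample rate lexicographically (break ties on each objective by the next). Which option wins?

S12

First minimize power draw: best is 10, kept {S2, S4, S12}.
Then minimize cost: best is 62, kept {S12}.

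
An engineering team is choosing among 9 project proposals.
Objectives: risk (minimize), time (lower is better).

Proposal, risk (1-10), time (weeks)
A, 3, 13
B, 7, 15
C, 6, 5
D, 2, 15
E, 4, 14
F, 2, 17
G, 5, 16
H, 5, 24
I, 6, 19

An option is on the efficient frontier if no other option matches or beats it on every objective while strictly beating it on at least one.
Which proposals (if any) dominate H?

A, D, E, F, G

A: risk 3≤5, time 13≤24 — dominates H.
D: risk 2≤5, time 15≤24 — dominates H.
E: risk 4≤5, time 14≤24 — dominates H.
F: risk 2≤5, time 17≤24 — dominates H.
G: risk 5≤5, time 16≤24 — dominates H.
Others (B, C, I) are each worse than H on at least one objective.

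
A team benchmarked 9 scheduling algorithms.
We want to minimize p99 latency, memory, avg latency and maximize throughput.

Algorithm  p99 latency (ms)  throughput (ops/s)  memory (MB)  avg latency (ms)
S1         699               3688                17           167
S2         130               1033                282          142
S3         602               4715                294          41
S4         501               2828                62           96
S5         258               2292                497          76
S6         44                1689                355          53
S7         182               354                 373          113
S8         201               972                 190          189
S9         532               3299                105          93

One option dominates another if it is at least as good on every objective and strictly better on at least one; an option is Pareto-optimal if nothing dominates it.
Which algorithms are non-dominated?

S1: not dominated (best memory).
S2: not dominated.
S3: not dominated (best throughput).
S4: not dominated.
S5: not dominated.
S6: not dominated (best p99 latency).
S7: dominated by S6 (p99 latency 44≤182, throughput 1689≥354, memory 355≤373, avg latency 53≤113).
S8: not dominated.
S9: not dominated.

S1, S2, S3, S4, S5, S6, S8, S9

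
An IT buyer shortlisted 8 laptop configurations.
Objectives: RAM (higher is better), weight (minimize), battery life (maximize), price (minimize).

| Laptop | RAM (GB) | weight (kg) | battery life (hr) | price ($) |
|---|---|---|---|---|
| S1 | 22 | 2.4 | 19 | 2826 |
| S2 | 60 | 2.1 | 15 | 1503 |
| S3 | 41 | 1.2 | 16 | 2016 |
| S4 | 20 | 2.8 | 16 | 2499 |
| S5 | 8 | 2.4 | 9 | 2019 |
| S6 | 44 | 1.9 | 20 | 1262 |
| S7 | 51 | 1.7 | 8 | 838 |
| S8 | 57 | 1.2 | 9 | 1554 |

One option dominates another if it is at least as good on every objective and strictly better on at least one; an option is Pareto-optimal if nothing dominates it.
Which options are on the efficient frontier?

S2, S3, S6, S7, S8

S1: dominated by S6 (RAM 44≥22, weight 1.9≤2.4, battery life 20≥19, price 1262≤2826).
S2: not dominated (best RAM).
S3: not dominated.
S4: dominated by S3 (RAM 41≥20, weight 1.2≤2.8, battery life 16≥16, price 2016≤2499).
S5: dominated by S2 (RAM 60≥8, weight 2.1≤2.4, battery life 15≥9, price 1503≤2019).
S6: not dominated (best battery life).
S7: not dominated (best price).
S8: not dominated.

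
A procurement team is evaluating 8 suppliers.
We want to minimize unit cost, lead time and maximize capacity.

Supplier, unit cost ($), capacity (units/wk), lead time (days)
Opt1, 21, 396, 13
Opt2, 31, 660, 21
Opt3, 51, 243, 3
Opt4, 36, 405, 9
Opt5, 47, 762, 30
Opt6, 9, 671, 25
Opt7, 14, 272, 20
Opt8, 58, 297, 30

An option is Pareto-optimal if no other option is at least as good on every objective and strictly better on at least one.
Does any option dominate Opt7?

No

Opt1: worse on unit cost (21 vs 14).
Opt2: worse on unit cost (31 vs 14).
Opt3: worse on unit cost (51 vs 14).
Opt4: worse on unit cost (36 vs 14).
Opt5: worse on unit cost (47 vs 14).
Opt6: worse on lead time (25 vs 20).
Opt8: worse on unit cost (58 vs 14).
No option is at least as good as Opt7 on every objective and strictly better on one.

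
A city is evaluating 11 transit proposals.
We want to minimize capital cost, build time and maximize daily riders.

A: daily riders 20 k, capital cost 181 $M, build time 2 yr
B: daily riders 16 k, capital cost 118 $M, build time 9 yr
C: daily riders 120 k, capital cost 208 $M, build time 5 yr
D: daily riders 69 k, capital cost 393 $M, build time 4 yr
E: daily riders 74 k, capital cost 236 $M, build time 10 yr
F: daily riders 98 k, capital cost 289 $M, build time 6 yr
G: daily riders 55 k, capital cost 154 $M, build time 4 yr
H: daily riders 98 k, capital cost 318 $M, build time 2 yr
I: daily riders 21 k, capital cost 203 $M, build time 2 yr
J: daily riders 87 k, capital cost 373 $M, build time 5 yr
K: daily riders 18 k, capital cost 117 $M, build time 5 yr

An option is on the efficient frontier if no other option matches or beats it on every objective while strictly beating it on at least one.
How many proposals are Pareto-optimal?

6

A: not dominated.
B: dominated by K (daily riders 18≥16, capital cost 117≤118, build time 5≤9).
C: not dominated (best daily riders).
D: dominated by H (daily riders 98≥69, capital cost 318≤393, build time 2≤4).
E: dominated by C (daily riders 120≥74, capital cost 208≤236, build time 5≤10).
F: dominated by C (daily riders 120≥98, capital cost 208≤289, build time 5≤6).
G: not dominated.
H: not dominated.
I: not dominated.
J: dominated by C (daily riders 120≥87, capital cost 208≤373, build time 5≤5).
K: not dominated (best capital cost).
Pareto-optimal: A, C, G, H, I, K → 6.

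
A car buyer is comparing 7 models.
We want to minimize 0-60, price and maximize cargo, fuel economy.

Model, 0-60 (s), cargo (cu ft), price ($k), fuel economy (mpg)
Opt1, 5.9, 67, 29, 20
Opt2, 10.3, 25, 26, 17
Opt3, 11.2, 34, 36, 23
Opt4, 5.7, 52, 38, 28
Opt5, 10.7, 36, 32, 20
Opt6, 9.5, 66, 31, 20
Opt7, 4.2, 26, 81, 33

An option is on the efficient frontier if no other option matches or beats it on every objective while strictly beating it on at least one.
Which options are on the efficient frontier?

Opt1: not dominated (best cargo).
Opt2: not dominated (best price).
Opt3: not dominated.
Opt4: not dominated.
Opt5: dominated by Opt1 (0-60 5.9≤10.7, cargo 67≥36, price 29≤32, fuel economy 20≥20).
Opt6: dominated by Opt1 (0-60 5.9≤9.5, cargo 67≥66, price 29≤31, fuel economy 20≥20).
Opt7: not dominated (best 0-60).

Opt1, Opt2, Opt3, Opt4, Opt7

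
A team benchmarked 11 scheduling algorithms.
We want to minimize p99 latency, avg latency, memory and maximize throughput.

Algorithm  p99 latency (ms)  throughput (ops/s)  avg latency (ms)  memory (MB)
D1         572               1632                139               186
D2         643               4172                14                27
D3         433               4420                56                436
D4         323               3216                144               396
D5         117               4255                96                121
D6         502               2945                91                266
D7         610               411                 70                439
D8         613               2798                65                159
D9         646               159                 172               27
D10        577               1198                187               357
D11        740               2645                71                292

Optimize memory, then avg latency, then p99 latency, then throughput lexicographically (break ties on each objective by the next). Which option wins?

First minimize memory: best is 27, kept {D2, D9}.
Then minimize avg latency: best is 14, kept {D2}.

D2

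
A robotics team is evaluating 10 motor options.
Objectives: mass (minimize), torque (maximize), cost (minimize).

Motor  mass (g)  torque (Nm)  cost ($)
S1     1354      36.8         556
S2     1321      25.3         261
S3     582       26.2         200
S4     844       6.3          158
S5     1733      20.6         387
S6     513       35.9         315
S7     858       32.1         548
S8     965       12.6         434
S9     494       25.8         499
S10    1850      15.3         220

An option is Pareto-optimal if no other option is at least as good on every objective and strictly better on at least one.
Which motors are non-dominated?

S1, S3, S4, S6, S9

S1: not dominated (best torque).
S2: dominated by S3 (mass 582≤1321, torque 26.2≥25.3, cost 200≤261).
S3: not dominated.
S4: not dominated (best cost).
S5: dominated by S2 (mass 1321≤1733, torque 25.3≥20.6, cost 261≤387).
S6: not dominated.
S7: dominated by S6 (mass 513≤858, torque 35.9≥32.1, cost 315≤548).
S8: dominated by S3 (mass 582≤965, torque 26.2≥12.6, cost 200≤434).
S9: not dominated (best mass).
S10: dominated by S3 (mass 582≤1850, torque 26.2≥15.3, cost 200≤220).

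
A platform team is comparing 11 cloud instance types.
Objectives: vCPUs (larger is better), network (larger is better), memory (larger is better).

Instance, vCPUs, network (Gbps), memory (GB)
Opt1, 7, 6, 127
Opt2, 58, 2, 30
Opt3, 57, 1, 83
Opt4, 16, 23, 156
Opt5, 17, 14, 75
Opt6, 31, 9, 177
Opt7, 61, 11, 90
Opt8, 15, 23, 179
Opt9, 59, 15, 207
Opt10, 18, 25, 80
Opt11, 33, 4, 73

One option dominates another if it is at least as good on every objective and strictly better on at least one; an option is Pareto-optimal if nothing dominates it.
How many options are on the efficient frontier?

Opt1: dominated by Opt4 (vCPUs 16≥7, network 23≥6, memory 156≥127).
Opt2: dominated by Opt7 (vCPUs 61≥58, network 11≥2, memory 90≥30).
Opt3: dominated by Opt7 (vCPUs 61≥57, network 11≥1, memory 90≥83).
Opt4: not dominated.
Opt5: dominated by Opt9 (vCPUs 59≥17, network 15≥14, memory 207≥75).
Opt6: dominated by Opt9 (vCPUs 59≥31, network 15≥9, memory 207≥177).
Opt7: not dominated (best vCPUs).
Opt8: not dominated.
Opt9: not dominated (best memory).
Opt10: not dominated (best network).
Opt11: dominated by Opt7 (vCPUs 61≥33, network 11≥4, memory 90≥73).
Pareto-optimal: Opt4, Opt7, Opt8, Opt9, Opt10 → 5.

5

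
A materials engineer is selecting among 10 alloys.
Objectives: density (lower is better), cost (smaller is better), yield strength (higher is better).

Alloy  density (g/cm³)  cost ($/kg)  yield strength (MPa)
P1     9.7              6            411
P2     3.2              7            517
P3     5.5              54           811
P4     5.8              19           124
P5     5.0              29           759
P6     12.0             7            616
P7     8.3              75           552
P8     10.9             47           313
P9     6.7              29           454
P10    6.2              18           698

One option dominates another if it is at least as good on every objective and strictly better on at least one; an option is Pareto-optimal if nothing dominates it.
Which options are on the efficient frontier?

P1: not dominated (best cost).
P2: not dominated (best density).
P3: not dominated (best yield strength).
P4: dominated by P2 (density 3.2≤5.8, cost 7≤19, yield strength 517≥124).
P5: not dominated.
P6: not dominated.
P7: dominated by P3 (density 5.5≤8.3, cost 54≤75, yield strength 811≥552).
P8: dominated by P1 (density 9.7≤10.9, cost 6≤47, yield strength 411≥313).
P9: dominated by P2 (density 3.2≤6.7, cost 7≤29, yield strength 517≥454).
P10: not dominated.

P1, P2, P3, P5, P6, P10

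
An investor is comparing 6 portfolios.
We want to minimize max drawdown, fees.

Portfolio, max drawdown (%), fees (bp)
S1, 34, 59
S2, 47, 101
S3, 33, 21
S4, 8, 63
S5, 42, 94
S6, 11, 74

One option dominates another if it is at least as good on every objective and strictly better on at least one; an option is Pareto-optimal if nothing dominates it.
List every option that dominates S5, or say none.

S1, S3, S4, S6

S1: max drawdown 34≤42, fees 59≤94 — dominates S5.
S3: max drawdown 33≤42, fees 21≤94 — dominates S5.
S4: max drawdown 8≤42, fees 63≤94 — dominates S5.
S6: max drawdown 11≤42, fees 74≤94 — dominates S5.
Others (S2) are each worse than S5 on at least one objective.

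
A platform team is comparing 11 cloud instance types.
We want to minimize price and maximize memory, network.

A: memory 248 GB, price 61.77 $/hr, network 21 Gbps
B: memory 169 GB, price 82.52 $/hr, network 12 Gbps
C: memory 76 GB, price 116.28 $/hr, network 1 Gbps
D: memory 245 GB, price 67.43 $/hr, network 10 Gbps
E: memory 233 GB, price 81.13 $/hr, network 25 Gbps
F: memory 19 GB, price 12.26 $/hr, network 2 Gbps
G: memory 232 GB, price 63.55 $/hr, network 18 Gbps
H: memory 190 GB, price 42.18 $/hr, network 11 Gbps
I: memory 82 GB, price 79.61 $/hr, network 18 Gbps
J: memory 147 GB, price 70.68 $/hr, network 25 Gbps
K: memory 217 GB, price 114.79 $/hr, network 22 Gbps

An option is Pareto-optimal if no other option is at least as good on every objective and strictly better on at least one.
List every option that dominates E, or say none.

A: worse on network (21 vs 25).
B: worse on memory (169 vs 233).
C: worse on memory (76 vs 233).
D: worse on network (10 vs 25).
F: worse on memory (19 vs 233).
G: worse on memory (232 vs 233).
H: worse on memory (190 vs 233).
I: worse on memory (82 vs 233).
J: worse on memory (147 vs 233).
K: worse on memory (217 vs 233).
No option dominates E.

none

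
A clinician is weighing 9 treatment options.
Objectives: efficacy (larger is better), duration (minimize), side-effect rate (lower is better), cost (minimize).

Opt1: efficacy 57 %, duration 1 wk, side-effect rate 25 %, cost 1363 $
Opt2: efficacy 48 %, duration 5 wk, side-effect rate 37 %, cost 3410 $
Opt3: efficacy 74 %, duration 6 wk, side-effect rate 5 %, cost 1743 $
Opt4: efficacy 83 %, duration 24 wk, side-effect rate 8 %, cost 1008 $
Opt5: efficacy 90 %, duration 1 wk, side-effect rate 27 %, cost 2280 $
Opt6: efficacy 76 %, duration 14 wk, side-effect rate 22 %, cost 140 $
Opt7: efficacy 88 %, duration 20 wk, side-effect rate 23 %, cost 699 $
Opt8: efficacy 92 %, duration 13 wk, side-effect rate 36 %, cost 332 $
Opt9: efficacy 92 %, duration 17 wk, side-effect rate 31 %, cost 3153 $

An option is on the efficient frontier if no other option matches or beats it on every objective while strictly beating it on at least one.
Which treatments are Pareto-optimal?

Opt1, Opt3, Opt4, Opt5, Opt6, Opt7, Opt8, Opt9

Opt1: not dominated.
Opt2: dominated by Opt1 (efficacy 57≥48, duration 1≤5, side-effect rate 25≤37, cost 1363≤3410).
Opt3: not dominated (best side-effect rate).
Opt4: not dominated.
Opt5: not dominated.
Opt6: not dominated (best cost).
Opt7: not dominated.
Opt8: not dominated.
Opt9: not dominated.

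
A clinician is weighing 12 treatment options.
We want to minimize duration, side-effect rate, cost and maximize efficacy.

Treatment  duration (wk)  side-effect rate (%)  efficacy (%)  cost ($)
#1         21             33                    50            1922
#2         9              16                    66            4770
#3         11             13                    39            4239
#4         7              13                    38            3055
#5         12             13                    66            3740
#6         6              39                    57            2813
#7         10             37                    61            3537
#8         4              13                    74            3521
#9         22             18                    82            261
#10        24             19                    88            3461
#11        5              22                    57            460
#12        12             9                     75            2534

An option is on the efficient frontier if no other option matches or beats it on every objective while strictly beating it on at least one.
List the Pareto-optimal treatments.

#4, #8, #9, #10, #11, #12

#1: dominated by #11 (duration 5≤21, side-effect rate 22≤33, efficacy 57≥50, cost 460≤1922).
#2: dominated by #8 (duration 4≤9, side-effect rate 13≤16, efficacy 74≥66, cost 3521≤4770).
#3: dominated by #8 (duration 4≤11, side-effect rate 13≤13, efficacy 74≥39, cost 3521≤4239).
#4: not dominated.
#5: dominated by #8 (duration 4≤12, side-effect rate 13≤13, efficacy 74≥66, cost 3521≤3740).
#6: dominated by #11 (duration 5≤6, side-effect rate 22≤39, efficacy 57≥57, cost 460≤2813).
#7: dominated by #8 (duration 4≤10, side-effect rate 13≤37, efficacy 74≥61, cost 3521≤3537).
#8: not dominated (best duration).
#9: not dominated (best cost).
#10: not dominated (best efficacy).
#11: not dominated.
#12: not dominated (best side-effect rate).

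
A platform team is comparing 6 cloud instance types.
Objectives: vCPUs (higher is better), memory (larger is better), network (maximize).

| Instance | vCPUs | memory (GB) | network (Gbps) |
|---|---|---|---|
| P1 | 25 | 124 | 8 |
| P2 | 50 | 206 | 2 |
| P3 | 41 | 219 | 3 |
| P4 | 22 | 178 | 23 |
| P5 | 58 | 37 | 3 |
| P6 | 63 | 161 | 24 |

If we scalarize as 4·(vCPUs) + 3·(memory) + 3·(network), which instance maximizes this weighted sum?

P3

P1: 4·25 + 3·124 + 3·8 = 496
P2: 4·50 + 3·206 + 3·2 = 824
P3: 4·41 + 3·219 + 3·3 = 830
P4: 4·22 + 3·178 + 3·23 = 691
P5: 4·58 + 3·37 + 3·3 = 352
P6: 4·63 + 3·161 + 3·24 = 807
Highest: P3 at 830.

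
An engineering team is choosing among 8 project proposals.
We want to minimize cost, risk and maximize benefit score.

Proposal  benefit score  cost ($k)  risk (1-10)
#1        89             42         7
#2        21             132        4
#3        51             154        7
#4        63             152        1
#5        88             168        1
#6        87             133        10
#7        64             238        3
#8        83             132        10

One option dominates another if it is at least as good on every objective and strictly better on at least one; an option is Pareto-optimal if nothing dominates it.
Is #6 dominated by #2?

No

#2 vs #6: #2 is worse on benefit score (21 vs 87), so it does not dominate #6.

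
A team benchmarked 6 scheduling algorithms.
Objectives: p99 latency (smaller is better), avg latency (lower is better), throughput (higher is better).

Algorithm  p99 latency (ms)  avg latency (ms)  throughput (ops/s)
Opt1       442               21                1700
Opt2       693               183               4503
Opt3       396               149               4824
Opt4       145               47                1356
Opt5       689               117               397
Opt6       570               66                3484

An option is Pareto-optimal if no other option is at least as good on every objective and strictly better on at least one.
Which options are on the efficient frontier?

Opt1: not dominated (best avg latency).
Opt2: dominated by Opt3 (p99 latency 396≤693, avg latency 149≤183, throughput 4824≥4503).
Opt3: not dominated (best throughput).
Opt4: not dominated (best p99 latency).
Opt5: dominated by Opt1 (p99 latency 442≤689, avg latency 21≤117, throughput 1700≥397).
Opt6: not dominated.

Opt1, Opt3, Opt4, Opt6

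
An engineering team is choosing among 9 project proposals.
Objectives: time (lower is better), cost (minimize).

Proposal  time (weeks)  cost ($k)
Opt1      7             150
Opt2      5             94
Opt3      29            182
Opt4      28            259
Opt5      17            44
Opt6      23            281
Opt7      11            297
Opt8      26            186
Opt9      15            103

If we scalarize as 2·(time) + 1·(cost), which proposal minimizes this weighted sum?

Opt1: 2·7 + 1·150 = 164
Opt2: 2·5 + 1·94 = 104
Opt3: 2·29 + 1·182 = 240
Opt4: 2·28 + 1·259 = 315
Opt5: 2·17 + 1·44 = 78
Opt6: 2·23 + 1·281 = 327
Opt7: 2·11 + 1·297 = 319
Opt8: 2·26 + 1·186 = 238
Opt9: 2·15 + 1·103 = 133
Lowest: Opt5 at 78.

Opt5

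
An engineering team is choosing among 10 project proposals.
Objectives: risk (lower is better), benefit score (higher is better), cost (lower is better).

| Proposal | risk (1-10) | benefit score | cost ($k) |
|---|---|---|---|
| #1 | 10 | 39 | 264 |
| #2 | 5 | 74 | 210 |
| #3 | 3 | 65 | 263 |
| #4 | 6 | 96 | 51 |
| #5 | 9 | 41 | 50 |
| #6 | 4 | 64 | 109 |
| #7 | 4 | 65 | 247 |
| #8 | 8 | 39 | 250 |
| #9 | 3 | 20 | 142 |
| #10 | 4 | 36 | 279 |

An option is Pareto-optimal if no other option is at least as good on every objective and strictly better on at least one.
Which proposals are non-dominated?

#1: dominated by #2 (risk 5≤10, benefit score 74≥39, cost 210≤264).
#2: not dominated.
#3: not dominated.
#4: not dominated (best benefit score).
#5: not dominated (best cost).
#6: not dominated.
#7: not dominated.
#8: dominated by #2 (risk 5≤8, benefit score 74≥39, cost 210≤250).
#9: not dominated.
#10: dominated by #3 (risk 3≤4, benefit score 65≥36, cost 263≤279).

#2, #3, #4, #5, #6, #7, #9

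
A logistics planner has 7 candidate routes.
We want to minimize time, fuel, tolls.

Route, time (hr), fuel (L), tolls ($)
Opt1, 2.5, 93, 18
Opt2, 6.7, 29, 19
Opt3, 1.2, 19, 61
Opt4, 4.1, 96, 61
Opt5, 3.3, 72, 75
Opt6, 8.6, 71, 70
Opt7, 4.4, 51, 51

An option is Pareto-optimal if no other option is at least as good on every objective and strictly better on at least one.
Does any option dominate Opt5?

Yes

Opt3 vs Opt5: time 1.2≤3.3, fuel 19≤72, tolls 61≤75 — Opt3 is at least as good on every objective and strictly better on at least one, so Opt3 dominates Opt5.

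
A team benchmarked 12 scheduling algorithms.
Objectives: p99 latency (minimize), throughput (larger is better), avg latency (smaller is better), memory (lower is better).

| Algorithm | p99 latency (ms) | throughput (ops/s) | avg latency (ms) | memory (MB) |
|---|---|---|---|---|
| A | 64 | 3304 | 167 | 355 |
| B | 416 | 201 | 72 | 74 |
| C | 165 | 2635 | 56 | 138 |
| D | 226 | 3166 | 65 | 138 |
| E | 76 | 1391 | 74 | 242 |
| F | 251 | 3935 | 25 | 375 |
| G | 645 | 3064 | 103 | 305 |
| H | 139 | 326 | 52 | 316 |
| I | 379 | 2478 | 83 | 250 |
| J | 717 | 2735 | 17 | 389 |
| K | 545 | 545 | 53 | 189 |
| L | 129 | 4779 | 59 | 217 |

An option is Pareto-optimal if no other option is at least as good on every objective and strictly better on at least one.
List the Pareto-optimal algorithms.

A, B, C, D, E, F, H, J, K, L

A: not dominated (best p99 latency).
B: not dominated (best memory).
C: not dominated.
D: not dominated.
E: not dominated.
F: not dominated.
G: dominated by D (p99 latency 226≤645, throughput 3166≥3064, avg latency 65≤103, memory 138≤305).
H: not dominated.
I: dominated by C (p99 latency 165≤379, throughput 2635≥2478, avg latency 56≤83, memory 138≤250).
J: not dominated (best avg latency).
K: not dominated.
L: not dominated (best throughput).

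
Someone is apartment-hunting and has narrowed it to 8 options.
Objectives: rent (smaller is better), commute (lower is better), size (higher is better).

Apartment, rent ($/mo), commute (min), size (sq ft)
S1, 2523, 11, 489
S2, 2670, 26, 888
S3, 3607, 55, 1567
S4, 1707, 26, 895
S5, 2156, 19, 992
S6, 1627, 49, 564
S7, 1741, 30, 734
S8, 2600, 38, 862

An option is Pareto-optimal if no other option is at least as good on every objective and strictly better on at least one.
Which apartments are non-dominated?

S1, S3, S4, S5, S6

S1: not dominated (best commute).
S2: dominated by S4 (rent 1707≤2670, commute 26≤26, size 895≥888).
S3: not dominated (best size).
S4: not dominated.
S5: not dominated.
S6: not dominated (best rent).
S7: dominated by S4 (rent 1707≤1741, commute 26≤30, size 895≥734).
S8: dominated by S4 (rent 1707≤2600, commute 26≤38, size 895≥862).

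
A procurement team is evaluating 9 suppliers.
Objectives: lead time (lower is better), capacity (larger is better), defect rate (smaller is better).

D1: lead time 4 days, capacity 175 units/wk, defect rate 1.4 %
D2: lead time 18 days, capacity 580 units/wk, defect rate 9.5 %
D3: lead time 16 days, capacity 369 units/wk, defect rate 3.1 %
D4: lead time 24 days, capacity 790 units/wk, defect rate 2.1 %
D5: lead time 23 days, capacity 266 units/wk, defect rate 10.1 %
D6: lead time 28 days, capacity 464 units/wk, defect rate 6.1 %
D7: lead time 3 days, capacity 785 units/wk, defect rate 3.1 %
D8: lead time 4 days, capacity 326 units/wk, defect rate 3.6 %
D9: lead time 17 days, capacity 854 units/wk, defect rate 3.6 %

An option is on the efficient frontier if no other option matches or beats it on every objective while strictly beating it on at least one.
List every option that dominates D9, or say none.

none

D1: worse on capacity (175 vs 854).
D2: worse on lead time (18 vs 17).
D3: worse on capacity (369 vs 854).
D4: worse on lead time (24 vs 17).
D5: worse on lead time (23 vs 17).
D6: worse on lead time (28 vs 17).
D7: worse on capacity (785 vs 854).
D8: worse on capacity (326 vs 854).
No option dominates D9.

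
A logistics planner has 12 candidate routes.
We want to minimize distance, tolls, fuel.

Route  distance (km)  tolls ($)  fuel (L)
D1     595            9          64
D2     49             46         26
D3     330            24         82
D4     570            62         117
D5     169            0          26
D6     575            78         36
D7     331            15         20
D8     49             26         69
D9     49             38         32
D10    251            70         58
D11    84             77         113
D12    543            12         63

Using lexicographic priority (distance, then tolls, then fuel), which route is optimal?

First minimize distance: best is 49, kept {D2, D8, D9}.
Then minimize tolls: best is 26, kept {D8}.

D8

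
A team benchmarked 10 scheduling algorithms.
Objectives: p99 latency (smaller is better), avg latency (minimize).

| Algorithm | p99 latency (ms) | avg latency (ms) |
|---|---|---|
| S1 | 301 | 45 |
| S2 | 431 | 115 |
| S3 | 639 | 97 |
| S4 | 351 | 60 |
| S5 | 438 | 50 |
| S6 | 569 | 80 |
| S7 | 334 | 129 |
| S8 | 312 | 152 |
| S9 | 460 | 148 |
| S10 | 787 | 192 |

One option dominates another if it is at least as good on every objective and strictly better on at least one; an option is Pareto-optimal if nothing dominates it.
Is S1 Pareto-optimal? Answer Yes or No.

S2: worse on p99 latency (431 vs 301).
S3: worse on p99 latency (639 vs 301).
S4: worse on p99 latency (351 vs 301).
S5: worse on p99 latency (438 vs 301).
S6: worse on p99 latency (569 vs 301).
S7: worse on p99 latency (334 vs 301).
S8: worse on p99 latency (312 vs 301).
S9: worse on p99 latency (460 vs 301).
S10: worse on p99 latency (787 vs 301).
No option is at least as good as S1 on every objective and strictly better on one.

Yes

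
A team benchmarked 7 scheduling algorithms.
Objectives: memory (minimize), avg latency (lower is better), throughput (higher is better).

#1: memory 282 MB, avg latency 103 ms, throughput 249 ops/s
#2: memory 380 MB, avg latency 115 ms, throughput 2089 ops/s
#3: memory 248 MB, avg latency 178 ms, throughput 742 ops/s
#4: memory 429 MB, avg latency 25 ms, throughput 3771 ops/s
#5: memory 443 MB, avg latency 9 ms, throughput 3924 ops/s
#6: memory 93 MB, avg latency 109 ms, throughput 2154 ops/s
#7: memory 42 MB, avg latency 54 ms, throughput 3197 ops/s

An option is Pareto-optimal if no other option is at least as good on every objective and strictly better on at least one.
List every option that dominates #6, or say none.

#7: memory 42≤93, avg latency 54≤109, throughput 3197≥2154 — dominates #6.
Others (#1, #2, #3, #4, #5) are each worse than #6 on at least one objective.

#7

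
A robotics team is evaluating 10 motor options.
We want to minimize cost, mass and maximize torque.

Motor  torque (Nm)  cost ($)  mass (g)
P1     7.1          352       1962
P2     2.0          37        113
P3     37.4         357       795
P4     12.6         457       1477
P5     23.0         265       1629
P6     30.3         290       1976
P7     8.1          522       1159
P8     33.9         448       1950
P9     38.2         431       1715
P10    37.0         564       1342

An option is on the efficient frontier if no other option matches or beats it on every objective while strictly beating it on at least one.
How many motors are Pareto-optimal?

P1: dominated by P5 (torque 23.0≥7.1, cost 265≤352, mass 1629≤1962).
P2: not dominated (best cost).
P3: not dominated.
P4: dominated by P3 (torque 37.4≥12.6, cost 357≤457, mass 795≤1477).
P5: not dominated.
P6: not dominated.
P7: dominated by P3 (torque 37.4≥8.1, cost 357≤522, mass 795≤1159).
P8: dominated by P3 (torque 37.4≥33.9, cost 357≤448, mass 795≤1950).
P9: not dominated (best torque).
P10: dominated by P3 (torque 37.4≥37.0, cost 357≤564, mass 795≤1342).
Pareto-optimal: P2, P3, P5, P6, P9 → 5.

5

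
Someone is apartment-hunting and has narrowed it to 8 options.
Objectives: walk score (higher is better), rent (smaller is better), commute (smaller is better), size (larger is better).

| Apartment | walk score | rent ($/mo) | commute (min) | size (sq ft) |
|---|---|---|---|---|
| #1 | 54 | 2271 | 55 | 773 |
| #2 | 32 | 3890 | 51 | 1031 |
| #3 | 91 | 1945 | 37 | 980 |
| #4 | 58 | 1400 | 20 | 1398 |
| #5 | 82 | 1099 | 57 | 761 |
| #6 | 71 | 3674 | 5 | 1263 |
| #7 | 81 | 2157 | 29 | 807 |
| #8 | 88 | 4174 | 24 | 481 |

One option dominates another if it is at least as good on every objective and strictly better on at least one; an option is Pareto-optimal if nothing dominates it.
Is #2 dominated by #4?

Yes

#4 vs #2: walk score 58≥32, rent 1400≤3890, commute 20≤51, size 1398≥1031 — #4 is at least as good on every objective with at least one strict improvement.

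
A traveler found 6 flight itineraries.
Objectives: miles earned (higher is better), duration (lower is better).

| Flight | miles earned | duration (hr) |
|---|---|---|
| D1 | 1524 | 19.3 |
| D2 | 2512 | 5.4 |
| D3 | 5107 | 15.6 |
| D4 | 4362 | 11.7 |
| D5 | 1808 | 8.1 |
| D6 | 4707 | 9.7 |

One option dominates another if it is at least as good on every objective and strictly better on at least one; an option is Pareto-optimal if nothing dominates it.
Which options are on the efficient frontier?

D1: dominated by D2 (miles earned 2512≥1524, duration 5.4≤19.3).
D2: not dominated (best duration).
D3: not dominated (best miles earned).
D4: dominated by D6 (miles earned 4707≥4362, duration 9.7≤11.7).
D5: dominated by D2 (miles earned 2512≥1808, duration 5.4≤8.1).
D6: not dominated.

D2, D3, D6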